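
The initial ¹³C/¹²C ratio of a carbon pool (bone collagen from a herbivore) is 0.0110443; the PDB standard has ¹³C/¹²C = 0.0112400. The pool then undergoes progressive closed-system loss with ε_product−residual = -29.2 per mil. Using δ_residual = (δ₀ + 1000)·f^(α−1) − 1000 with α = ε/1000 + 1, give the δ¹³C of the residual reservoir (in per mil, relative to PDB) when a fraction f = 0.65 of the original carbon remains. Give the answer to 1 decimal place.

δ₀ = (0.0110443/0.0112400 − 1)×1000 = (0.982589 − 1)×1000 = -17.411 per mil
α − 1 = ε/1000 = -0.0292
f^(α−1) = 0.65^(-0.0292) = 1.012658
δ_res = (-17.411 + 1000) × 1.012658 − 1000 = 995.027 − 1000 = -4.97 per mil

-5.0 per mil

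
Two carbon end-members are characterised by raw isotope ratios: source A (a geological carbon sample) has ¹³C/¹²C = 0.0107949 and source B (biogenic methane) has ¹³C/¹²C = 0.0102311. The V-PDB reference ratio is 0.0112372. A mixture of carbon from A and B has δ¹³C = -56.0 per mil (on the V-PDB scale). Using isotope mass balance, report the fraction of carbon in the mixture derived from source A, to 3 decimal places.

δ_A = (0.0107949/0.0112372 − 1)×1000 = (0.960640 − 1)×1000 = -39.360 per mil
δ_B = (0.0102311/0.0112372 − 1)×1000 = (0.910467 − 1)×1000 = -89.533 per mil
f_A = (δ_mix − δ_B)/(δ_A − δ_B) = (-56.0 − (-89.533))/(-39.360 − (-89.533))
f_A = 33.533 / 50.173 = 0.6684

0.668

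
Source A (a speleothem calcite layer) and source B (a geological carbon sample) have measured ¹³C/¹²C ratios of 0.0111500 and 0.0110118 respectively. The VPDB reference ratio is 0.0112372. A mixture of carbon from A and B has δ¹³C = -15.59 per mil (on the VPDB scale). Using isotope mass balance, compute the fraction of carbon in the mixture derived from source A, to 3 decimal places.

δ_A = (0.0111500/0.0112372 − 1)×1000 = (0.992240 − 1)×1000 = -7.760 per mil
δ_B = (0.0110118/0.0112372 − 1)×1000 = (0.979942 − 1)×1000 = -20.058 per mil
f_A = (δ_mix − δ_B)/(δ_A − δ_B) = (-15.59 − (-20.058))/(-7.760 − (-20.058))
f_A = 4.468 / 12.298 = 0.3633

0.363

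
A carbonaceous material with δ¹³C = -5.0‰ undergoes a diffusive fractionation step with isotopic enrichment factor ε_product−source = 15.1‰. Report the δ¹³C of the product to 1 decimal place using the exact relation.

To first order, δ_product ≈ δ_source + ε = 10.1‰.
Exactly, δ_product = (δ_source + 1000)·(ε/1000 + 1) − 1000.
δ_product = (-5.0 + 1000) × (15.1/1000 + 1) − 1000
δ_product = 10.02‰

10.0‰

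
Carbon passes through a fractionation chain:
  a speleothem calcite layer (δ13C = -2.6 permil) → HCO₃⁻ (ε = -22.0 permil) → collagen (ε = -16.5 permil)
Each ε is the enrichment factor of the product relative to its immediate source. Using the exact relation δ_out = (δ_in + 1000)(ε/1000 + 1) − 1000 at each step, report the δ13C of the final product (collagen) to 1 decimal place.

-40.6 permil

step 1: δ = (-2.60 + 1000)·(-22.0/1000 + 1) − 1000 = -24.54 permil
step 2: δ = (-24.54 + 1000)·(-16.5/1000 + 1) − 1000 = -40.64 permil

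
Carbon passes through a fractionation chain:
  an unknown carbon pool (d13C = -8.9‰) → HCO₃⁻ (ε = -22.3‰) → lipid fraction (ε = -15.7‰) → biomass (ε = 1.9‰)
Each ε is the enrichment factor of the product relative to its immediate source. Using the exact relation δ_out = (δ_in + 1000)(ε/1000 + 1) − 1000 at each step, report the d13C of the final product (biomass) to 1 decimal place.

-44.4‰

step 1: δ = (-8.90 + 1000)·(-22.3/1000 + 1) − 1000 = -31.00‰
step 2: δ = (-31.00 + 1000)·(-15.7/1000 + 1) − 1000 = -46.21‰
step 3: δ = (-46.21 + 1000)·(1.9/1000 + 1) − 1000 = -44.40‰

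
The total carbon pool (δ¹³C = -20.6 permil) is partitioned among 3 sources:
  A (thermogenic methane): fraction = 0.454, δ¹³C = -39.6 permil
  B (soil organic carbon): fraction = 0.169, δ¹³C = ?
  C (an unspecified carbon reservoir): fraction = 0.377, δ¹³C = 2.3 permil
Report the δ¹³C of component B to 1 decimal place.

-20.6 permil

Isotope mass balance: δ_bulk = Σ fᵢ·δᵢ.
-20.6 = 0.454×(-39.6) + 0.169×δ_B + 0.377×(2.3)
0.169·δ_B = -20.6 − (-17.111) = -3.489
δ_B = -3.489 / 0.169 = -20.64 permil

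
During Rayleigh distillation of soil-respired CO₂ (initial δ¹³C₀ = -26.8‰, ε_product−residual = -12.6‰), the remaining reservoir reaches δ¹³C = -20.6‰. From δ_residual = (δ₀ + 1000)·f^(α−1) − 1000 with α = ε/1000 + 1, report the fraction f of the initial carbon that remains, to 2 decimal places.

α − 1 = ε/1000 = -0.0126
(δ_res + 1000)/(δ₀ + 1000) = (-20.6 + 1000)/(-26.8 + 1000) = 979.4/973.2 = 1.006371
f = 1.006371^(1/-0.0126) = exp(ln(1.006371)/-0.0126) = exp(0.00635/-0.0126)
f = exp(-0.5040) = 0.6041

0.60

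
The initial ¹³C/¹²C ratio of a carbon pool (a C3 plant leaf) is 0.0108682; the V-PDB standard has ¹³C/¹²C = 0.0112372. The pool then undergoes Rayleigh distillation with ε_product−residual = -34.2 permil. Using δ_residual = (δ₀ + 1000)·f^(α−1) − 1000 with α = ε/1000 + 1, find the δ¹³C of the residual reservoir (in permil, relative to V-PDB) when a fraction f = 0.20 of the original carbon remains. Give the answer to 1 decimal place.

21.9 permil

δ₀ = (0.0108682/0.0112372 − 1)×1000 = (0.967163 − 1)×1000 = -32.837 permil
α − 1 = ε/1000 = -0.0342
f^(α−1) = 0.20^(-0.0342) = 1.056586
δ_res = (-32.837 + 1000) × 1.056586 − 1000 = 1021.890 − 1000 = 21.89 permil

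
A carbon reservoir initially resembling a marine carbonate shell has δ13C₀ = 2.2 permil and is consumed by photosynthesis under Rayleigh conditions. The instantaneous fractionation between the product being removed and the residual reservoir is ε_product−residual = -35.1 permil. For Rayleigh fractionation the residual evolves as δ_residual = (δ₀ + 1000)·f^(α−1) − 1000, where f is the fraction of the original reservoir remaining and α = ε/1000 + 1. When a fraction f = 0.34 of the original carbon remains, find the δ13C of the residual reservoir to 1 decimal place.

Rayleigh residual: δ_res = (δ₀ + 1000)·f^(α−1) − 1000
α = ε/1000 + 1 = 0.96490, so α − 1 = -0.03510
f^(α−1) = 0.34^(-0.03510) = 1.038592
δ_res = (2.2 + 1000) × 1.038592 − 1000 = 1040.877 − 1000 = 40.88 permil

40.9 permil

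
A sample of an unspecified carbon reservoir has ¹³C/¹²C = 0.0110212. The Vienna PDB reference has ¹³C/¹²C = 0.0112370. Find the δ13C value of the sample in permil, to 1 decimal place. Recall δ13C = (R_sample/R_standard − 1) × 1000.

-19.2 permil

δ13C = (R_sample / R_standard − 1) × 1000
R_sample / R_standard = 0.0110212 / 0.0112370 = 0.980796
δ13C = (0.980796 − 1) × 1000 = -19.20 permil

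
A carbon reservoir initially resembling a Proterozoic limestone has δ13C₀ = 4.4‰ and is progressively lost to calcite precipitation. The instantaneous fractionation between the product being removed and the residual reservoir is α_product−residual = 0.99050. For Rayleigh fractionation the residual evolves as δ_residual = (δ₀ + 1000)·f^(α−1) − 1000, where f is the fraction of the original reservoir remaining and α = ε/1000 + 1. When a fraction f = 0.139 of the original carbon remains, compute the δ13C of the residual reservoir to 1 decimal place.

23.4‰

Rayleigh residual: δ_res = (δ₀ + 1000)·f^(α−1) − 1000
α − 1 = -0.00950
f^(α−1) = 0.139^(-0.00950) = 1.018923
δ_res = (4.4 + 1000) × 1.018923 − 1000 = 1023.406 − 1000 = 23.41‰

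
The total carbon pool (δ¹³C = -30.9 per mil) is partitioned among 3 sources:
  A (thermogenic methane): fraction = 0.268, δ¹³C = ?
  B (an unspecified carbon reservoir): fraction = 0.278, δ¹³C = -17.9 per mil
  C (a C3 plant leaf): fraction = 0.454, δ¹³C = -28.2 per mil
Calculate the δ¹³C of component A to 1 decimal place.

Isotope mass balance: δ_bulk = Σ fᵢ·δᵢ.
-30.9 = 0.268×δ_A + 0.278×(-17.9) + 0.454×(-28.2)
0.268·δ_A = -30.9 − (-17.779) = -13.121
δ_A = -13.121 / 0.268 = -48.96 per mil

-49.0 per mil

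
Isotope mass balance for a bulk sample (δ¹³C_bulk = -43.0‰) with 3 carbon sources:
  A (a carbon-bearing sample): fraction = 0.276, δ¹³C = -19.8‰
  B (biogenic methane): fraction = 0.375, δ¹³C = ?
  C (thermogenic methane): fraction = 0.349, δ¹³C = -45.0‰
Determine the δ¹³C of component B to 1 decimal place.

Isotope mass balance: δ_bulk = Σ fᵢ·δᵢ.
-43.0 = 0.276×(-19.8) + 0.375×δ_B + 0.349×(-45.0)
0.375·δ_B = -43.0 − (-21.170) = -21.830
δ_B = -21.830 / 0.375 = -58.21‰

-58.2‰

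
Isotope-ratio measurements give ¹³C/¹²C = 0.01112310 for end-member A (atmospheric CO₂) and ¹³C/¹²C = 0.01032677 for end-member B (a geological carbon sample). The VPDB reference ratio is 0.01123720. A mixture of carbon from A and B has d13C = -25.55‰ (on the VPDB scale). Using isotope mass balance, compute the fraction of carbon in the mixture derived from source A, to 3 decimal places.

0.783

δ_A = (0.01112310/0.01123720 − 1)×1000 = (0.989846 − 1)×1000 = -10.154‰
δ_B = (0.01032677/0.01123720 − 1)×1000 = (0.918981 − 1)×1000 = -81.019‰
f_A = (δ_mix − δ_B)/(δ_A − δ_B) = (-25.55 − (-81.019))/(-10.154 − (-81.019))
f_A = 55.469 / 70.866 = 0.7827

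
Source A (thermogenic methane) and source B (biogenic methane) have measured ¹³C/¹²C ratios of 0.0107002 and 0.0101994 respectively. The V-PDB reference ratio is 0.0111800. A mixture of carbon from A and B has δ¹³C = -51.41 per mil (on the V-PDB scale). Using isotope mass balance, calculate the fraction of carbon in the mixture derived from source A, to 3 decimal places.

δ_A = (0.0107002/0.0111800 − 1)×1000 = (0.957084 − 1)×1000 = -42.916 per mil
δ_B = (0.0101994/0.0111800 − 1)×1000 = (0.912290 − 1)×1000 = -87.710 per mil
f_A = (δ_mix − δ_B)/(δ_A − δ_B) = (-51.41 − (-87.710))/(-42.916 − (-87.710))
f_A = 36.300 / 44.794 = 0.8104

0.810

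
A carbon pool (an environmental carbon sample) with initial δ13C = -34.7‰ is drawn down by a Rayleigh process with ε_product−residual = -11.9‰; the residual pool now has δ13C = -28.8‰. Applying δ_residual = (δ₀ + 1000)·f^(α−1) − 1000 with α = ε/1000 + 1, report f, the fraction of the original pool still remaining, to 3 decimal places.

α − 1 = ε/1000 = -0.0119
(δ_res + 1000)/(δ₀ + 1000) = (-28.8 + 1000)/(-34.7 + 1000) = 971.2/965.3 = 1.006112
f = 1.006112^(1/-0.0119) = exp(ln(1.006112)/-0.0119) = exp(0.00609/-0.0119)
f = exp(-0.5121) = 0.5993

0.599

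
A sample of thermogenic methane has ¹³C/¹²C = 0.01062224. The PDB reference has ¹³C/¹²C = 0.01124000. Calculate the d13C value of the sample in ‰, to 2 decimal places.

-54.96‰

d13C = (R_sample / R_standard − 1) × 1000
R_sample / R_standard = 0.01062224 / 0.01124000 = 0.945039
d13C = (0.945039 − 1) × 1000 = -54.961‰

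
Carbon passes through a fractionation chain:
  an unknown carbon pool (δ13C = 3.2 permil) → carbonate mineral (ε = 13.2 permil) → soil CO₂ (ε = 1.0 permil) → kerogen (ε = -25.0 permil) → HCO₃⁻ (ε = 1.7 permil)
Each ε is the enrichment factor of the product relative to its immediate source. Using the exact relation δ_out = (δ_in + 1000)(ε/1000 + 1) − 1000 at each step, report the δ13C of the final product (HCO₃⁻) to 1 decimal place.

step 1: δ = (3.20 + 1000)·(13.2/1000 + 1) − 1000 = 16.44 permil
step 2: δ = (16.44 + 1000)·(1.0/1000 + 1) − 1000 = 17.46 permil
step 3: δ = (17.46 + 1000)·(-25.0/1000 + 1) − 1000 = -7.98 permil
step 4: δ = (-7.98 + 1000)·(1.7/1000 + 1) − 1000 = -6.29 permil

-6.3 permil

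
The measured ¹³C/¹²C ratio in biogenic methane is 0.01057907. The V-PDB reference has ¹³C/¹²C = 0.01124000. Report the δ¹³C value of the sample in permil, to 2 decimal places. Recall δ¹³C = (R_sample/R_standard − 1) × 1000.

-58.80 permil

δ¹³C = (R_sample / R_standard − 1) × 1000
R_sample / R_standard = 0.01057907 / 0.01124000 = 0.941198
δ¹³C = (0.941198 − 1) × 1000 = -58.802 permil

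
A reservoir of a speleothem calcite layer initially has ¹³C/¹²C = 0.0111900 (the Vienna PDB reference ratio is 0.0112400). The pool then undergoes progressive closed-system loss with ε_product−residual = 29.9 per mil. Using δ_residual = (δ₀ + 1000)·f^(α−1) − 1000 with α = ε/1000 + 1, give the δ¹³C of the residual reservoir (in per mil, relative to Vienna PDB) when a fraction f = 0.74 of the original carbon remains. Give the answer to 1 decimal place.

-13.4 per mil

δ₀ = (0.0111900/0.0112400 − 1)×1000 = (0.995552 − 1)×1000 = -4.448 per mil
α − 1 = ε/1000 = 0.0299
f^(α−1) = 0.74^(0.0299) = 0.991037
δ_res = (-4.448 + 1000) × 0.991037 − 1000 = 986.629 − 1000 = -13.37 per mil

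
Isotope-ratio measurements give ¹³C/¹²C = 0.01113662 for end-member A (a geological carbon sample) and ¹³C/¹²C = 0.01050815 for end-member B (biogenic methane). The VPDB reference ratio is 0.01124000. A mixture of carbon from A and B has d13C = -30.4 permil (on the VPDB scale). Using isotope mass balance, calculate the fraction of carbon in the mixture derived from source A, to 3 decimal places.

δ_A = (0.01113662/0.01124000 − 1)×1000 = (0.990802 − 1)×1000 = -9.198 permil
δ_B = (0.01050815/0.01124000 − 1)×1000 = (0.934889 − 1)×1000 = -65.111 permil
f_A = (δ_mix − δ_B)/(δ_A − δ_B) = (-30.4 − (-65.111))/(-9.198 − (-65.111))
f_A = 34.711 / 55.914 = 0.6208

0.621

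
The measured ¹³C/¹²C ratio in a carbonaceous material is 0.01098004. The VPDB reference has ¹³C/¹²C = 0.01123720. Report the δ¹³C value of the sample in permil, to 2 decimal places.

-22.88 permil

δ¹³C = (R_sample / R_standard − 1) × 1000
R_sample / R_standard = 0.01098004 / 0.01123720 = 0.977115
δ¹³C = (0.977115 − 1) × 1000 = -22.885 permil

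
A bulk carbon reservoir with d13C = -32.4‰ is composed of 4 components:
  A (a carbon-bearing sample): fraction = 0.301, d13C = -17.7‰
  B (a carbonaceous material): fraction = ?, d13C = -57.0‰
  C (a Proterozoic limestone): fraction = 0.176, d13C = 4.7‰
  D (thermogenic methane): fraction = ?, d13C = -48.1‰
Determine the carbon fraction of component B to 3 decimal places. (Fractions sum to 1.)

Let f_B and f_D be the unknown fractions; fractions sum to 1 so f_B + f_D = 0.523.
Mass balance: Σ fᵢ·δᵢ = δ_bulk ⇒ f_B·(-57.0) + f_D·(-48.1) = -32.4 − (-4.500) = -27.899
Substitute f_D = 0.523 − f_B:
f_B·(-57.0 − -48.1) = -27.899 − 0.523×(-48.1) = -2.743
f_B = -2.743 / -8.9 = 0.3082

0.308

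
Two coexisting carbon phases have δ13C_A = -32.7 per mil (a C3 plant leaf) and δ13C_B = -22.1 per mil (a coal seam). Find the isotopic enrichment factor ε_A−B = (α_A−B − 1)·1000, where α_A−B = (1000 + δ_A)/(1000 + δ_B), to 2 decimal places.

α_A−B = (1000 + -32.7) / (1000 + -22.1) = 967.3 / 977.9 = 0.989160
ε_A−B = (0.989160 − 1) × 1000 = -10.840 per mil
(The approximation ε ≈ δ_A − δ_B would give -10.6 per mil.)

-10.84 per mil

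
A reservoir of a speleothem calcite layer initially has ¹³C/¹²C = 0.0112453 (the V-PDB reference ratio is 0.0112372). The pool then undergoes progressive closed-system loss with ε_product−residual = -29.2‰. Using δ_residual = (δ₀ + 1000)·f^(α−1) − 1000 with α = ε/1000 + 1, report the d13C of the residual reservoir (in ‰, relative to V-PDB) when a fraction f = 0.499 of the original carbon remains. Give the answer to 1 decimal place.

21.2‰

δ₀ = (0.0112453/0.0112372 − 1)×1000 = (1.000721 − 1)×1000 = 0.721‰
α − 1 = ε/1000 = -0.0292
f^(α−1) = 0.499^(-0.0292) = 1.020506
δ_res = (0.721 + 1000) × 1.020506 − 1000 = 1021.241 − 1000 = 21.24‰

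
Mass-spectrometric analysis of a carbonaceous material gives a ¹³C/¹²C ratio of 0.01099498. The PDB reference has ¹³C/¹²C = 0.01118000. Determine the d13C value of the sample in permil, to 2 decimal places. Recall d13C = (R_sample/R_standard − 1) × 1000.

d13C = (R_sample / R_standard − 1) × 1000
R_sample / R_standard = 0.01099498 / 0.01118000 = 0.983451
d13C = (0.983451 − 1) × 1000 = -16.549 permil

-16.55 permil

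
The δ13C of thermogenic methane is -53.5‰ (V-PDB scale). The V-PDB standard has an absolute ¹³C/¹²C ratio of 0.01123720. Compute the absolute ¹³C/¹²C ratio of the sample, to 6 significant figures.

R_sample = R_standard × (δ13C/1000 + 1)
R_sample = 0.01123720 × (-53.5/1000 + 1) = 0.01123720 × 0.946500
R_sample = 0.0106360

0.0106360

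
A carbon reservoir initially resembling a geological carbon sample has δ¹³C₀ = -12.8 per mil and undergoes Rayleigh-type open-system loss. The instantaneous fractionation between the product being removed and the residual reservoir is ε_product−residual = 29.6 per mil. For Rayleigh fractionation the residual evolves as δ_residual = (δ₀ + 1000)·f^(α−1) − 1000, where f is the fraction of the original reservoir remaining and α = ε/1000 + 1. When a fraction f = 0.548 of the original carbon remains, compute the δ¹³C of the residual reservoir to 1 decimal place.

-30.2 per mil

Rayleigh residual: δ_res = (δ₀ + 1000)·f^(α−1) − 1000
α = ε/1000 + 1 = 1.02960, so α − 1 = 0.02960
f^(α−1) = 0.548^(0.02960) = 0.982354
δ_res = (-12.8 + 1000) × 0.982354 − 1000 = 969.780 − 1000 = -30.22 per mil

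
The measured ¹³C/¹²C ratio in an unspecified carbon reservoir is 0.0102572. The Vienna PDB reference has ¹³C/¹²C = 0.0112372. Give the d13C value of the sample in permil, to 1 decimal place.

d13C = (R_sample / R_standard − 1) × 1000
R_sample / R_standard = 0.0102572 / 0.0112372 = 0.912790
d13C = (0.912790 − 1) × 1000 = -87.21 permil

-87.2 permil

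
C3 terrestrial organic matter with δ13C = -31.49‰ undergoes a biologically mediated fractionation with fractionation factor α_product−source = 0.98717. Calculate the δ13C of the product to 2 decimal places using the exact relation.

-43.92‰

δ_product = (δ_source + 1000)·α − 1000
δ_product = (-31.49 + 1000) × 0.98717 − 1000
δ_product = 956.084 − 1000 = -43.916‰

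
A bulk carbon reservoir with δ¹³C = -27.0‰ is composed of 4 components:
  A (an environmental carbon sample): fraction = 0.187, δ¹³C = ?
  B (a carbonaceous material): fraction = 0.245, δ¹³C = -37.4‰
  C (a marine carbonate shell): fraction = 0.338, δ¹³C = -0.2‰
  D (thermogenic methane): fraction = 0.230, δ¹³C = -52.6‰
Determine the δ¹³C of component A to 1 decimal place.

Isotope mass balance: δ_bulk = Σ fᵢ·δᵢ.
-27.0 = 0.187×δ_A + 0.245×(-37.4) + 0.338×(-0.2) + 0.230×(-52.6)
0.187·δ_A = -27.0 − (-21.329) = -5.671
δ_A = -5.671 / 0.187 = -30.33‰

-30.3‰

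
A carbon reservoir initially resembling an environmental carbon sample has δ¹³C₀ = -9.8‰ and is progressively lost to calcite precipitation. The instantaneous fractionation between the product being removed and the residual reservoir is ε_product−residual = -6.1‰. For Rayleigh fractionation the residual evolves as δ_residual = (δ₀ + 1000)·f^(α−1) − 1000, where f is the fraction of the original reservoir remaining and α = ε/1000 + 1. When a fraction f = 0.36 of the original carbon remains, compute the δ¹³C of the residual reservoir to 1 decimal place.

-3.6‰

Rayleigh residual: δ_res = (δ₀ + 1000)·f^(α−1) − 1000
α = ε/1000 + 1 = 0.99390, so α − 1 = -0.00610
f^(α−1) = 0.36^(-0.00610) = 1.006252
δ_res = (-9.8 + 1000) × 1.006252 − 1000 = 996.390 − 1000 = -3.61‰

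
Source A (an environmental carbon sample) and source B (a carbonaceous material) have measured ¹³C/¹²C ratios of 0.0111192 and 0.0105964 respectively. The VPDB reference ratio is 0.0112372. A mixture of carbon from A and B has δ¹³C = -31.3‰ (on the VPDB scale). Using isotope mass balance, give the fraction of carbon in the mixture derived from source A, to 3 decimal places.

δ_A = (0.0111192/0.0112372 − 1)×1000 = (0.989499 − 1)×1000 = -10.501‰
δ_B = (0.0105964/0.0112372 − 1)×1000 = (0.942975 − 1)×1000 = -57.025‰
f_A = (δ_mix − δ_B)/(δ_A − δ_B) = (-31.3 − (-57.025))/(-10.501 − (-57.025))
f_A = 25.725 / 46.524 = 0.5529

0.553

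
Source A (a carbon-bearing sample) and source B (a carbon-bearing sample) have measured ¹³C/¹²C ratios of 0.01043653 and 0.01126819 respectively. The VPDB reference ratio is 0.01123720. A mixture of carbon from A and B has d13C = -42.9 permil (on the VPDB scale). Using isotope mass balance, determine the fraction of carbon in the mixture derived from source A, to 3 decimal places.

δ_A = (0.01043653/0.01123720 − 1)×1000 = (0.928748 − 1)×1000 = -71.252 permil
δ_B = (0.01126819/0.01123720 − 1)×1000 = (1.002758 − 1)×1000 = 2.758 permil
f_A = (δ_mix − δ_B)/(δ_A − δ_B) = (-42.9 − (2.758))/(-71.252 − (2.758))
f_A = -45.658 / -74.010 = 0.6169

0.617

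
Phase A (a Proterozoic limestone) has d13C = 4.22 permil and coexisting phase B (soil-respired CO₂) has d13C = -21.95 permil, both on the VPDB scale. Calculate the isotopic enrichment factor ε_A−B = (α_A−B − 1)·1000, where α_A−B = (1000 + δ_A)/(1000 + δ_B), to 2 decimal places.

α_A−B = (1000 + 4.22) / (1000 + -21.95) = 1004.22 / 978.05 = 1.026757
ε_A−B = (1.026757 − 1) × 1000 = 26.757 permil
(The approximation ε ≈ δ_A − δ_B would give 26.17 permil.)

26.76 permil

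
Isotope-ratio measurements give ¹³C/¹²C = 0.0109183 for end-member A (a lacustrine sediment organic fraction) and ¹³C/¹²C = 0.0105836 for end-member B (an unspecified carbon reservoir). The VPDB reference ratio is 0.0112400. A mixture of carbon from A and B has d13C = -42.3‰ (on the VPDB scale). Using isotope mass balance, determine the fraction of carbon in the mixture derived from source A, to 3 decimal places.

δ_A = (0.0109183/0.0112400 − 1)×1000 = (0.971379 − 1)×1000 = -28.621‰
δ_B = (0.0105836/0.0112400 − 1)×1000 = (0.941601 − 1)×1000 = -58.399‰
f_A = (δ_mix − δ_B)/(δ_A − δ_B) = (-42.3 − (-58.399))/(-28.621 − (-58.399))
f_A = 16.099 / 29.778 = 0.5406

0.541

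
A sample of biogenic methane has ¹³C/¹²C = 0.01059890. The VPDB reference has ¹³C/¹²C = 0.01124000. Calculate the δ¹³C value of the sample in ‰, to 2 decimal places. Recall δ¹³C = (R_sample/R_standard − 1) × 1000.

-57.04‰

δ¹³C = (R_sample / R_standard − 1) × 1000
R_sample / R_standard = 0.01059890 / 0.01124000 = 0.942963
δ¹³C = (0.942963 − 1) × 1000 = -57.037‰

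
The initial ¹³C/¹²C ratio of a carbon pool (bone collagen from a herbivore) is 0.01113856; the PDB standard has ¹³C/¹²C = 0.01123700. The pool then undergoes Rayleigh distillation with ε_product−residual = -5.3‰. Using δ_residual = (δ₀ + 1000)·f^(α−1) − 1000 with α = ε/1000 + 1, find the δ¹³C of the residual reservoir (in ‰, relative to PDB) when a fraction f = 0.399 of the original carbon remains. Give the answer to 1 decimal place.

-3.9‰

δ₀ = (0.01113856/0.01123700 − 1)×1000 = (0.991240 − 1)×1000 = -8.760‰
α − 1 = ε/1000 = -0.0053
f^(α−1) = 0.399^(-0.0053) = 1.004881
δ_res = (-8.760 + 1000) × 1.004881 − 1000 = 996.078 − 1000 = -3.92‰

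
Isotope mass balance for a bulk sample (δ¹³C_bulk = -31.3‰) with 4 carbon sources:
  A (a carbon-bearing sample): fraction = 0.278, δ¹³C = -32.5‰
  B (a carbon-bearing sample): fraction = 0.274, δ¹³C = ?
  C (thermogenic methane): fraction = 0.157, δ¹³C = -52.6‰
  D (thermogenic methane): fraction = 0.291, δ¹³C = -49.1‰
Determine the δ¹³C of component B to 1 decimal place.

1.0‰

Isotope mass balance: δ_bulk = Σ fᵢ·δᵢ.
-31.3 = 0.278×(-32.5) + 0.274×δ_B + 0.157×(-52.6) + 0.291×(-49.1)
0.274·δ_B = -31.3 − (-31.581) = 0.281
δ_B = 0.281 / 0.274 = 1.03‰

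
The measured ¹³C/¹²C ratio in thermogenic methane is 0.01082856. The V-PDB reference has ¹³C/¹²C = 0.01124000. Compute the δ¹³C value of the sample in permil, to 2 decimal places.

δ¹³C = (R_sample / R_standard − 1) × 1000
R_sample / R_standard = 0.01082856 / 0.01124000 = 0.963395
δ¹³C = (0.963395 − 1) × 1000 = -36.605 permil

-36.60 permil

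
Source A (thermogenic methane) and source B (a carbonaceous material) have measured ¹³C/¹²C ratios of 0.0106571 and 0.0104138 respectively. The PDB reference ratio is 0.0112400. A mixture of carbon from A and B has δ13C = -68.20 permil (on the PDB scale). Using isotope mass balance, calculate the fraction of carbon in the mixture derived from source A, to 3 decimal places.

δ_A = (0.0106571/0.0112400 − 1)×1000 = (0.948141 − 1)×1000 = -51.859 permil
δ_B = (0.0104138/0.0112400 − 1)×1000 = (0.926495 − 1)×1000 = -73.505 permil
f_A = (δ_mix − δ_B)/(δ_A − δ_B) = (-68.20 − (-73.505))/(-51.859 − (-73.505))
f_A = 5.305 / 21.646 = 0.2451

0.245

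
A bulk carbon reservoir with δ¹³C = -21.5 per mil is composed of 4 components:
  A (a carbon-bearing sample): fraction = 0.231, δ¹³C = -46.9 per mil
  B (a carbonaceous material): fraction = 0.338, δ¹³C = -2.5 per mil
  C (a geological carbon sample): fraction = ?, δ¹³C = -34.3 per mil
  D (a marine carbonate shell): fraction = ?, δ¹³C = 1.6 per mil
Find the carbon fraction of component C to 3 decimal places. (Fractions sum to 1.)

0.293

Let f_C and f_D be the unknown fractions; fractions sum to 1 so f_C + f_D = 0.431.
Mass balance: Σ fᵢ·δᵢ = δ_bulk ⇒ f_C·(-34.3) + f_D·(1.6) = -21.5 − (-11.679) = -9.821
Substitute f_D = 0.431 − f_C:
f_C·(-34.3 − 1.6) = -9.821 − 0.431×(1.6) = -10.511
f_C = -10.511 / -35.9 = 0.2928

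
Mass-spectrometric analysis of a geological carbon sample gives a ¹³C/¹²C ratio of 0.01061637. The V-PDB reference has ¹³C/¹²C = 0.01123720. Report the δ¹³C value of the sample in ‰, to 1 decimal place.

-55.2‰

δ¹³C = (R_sample / R_standard − 1) × 1000
R_sample / R_standard = 0.01061637 / 0.01123720 = 0.944752
δ¹³C = (0.944752 − 1) × 1000 = -55.25‰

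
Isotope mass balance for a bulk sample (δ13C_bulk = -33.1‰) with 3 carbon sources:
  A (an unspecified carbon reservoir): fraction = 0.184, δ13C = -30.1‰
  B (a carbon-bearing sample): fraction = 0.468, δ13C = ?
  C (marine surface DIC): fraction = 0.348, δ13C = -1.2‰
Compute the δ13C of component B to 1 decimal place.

-58.0‰

Isotope mass balance: δ_bulk = Σ fᵢ·δᵢ.
-33.1 = 0.184×(-30.1) + 0.468×δ_B + 0.348×(-1.2)
0.468·δ_B = -33.1 − (-5.956) = -27.144
δ_B = -27.144 / 0.468 = -58.00‰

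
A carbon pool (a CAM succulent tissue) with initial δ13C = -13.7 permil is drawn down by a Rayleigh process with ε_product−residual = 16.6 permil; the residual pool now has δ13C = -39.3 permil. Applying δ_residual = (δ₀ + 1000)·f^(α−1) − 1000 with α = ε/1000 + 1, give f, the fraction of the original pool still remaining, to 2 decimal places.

α − 1 = ε/1000 = 0.0166
(δ_res + 1000)/(δ₀ + 1000) = (-39.3 + 1000)/(-13.7 + 1000) = 960.7/986.3 = 0.974044
f = 0.974044^(1/0.0166) = exp(ln(0.974044)/0.0166) = exp(-0.02630/0.0166)
f = exp(-1.5842) = 0.2051

0.21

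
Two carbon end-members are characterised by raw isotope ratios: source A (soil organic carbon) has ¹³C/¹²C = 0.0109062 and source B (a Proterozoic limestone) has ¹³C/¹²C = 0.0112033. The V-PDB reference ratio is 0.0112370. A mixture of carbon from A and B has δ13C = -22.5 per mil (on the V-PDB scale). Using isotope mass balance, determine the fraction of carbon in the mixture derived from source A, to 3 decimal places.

0.738

δ_A = (0.0109062/0.0112370 − 1)×1000 = (0.970562 − 1)×1000 = -29.438 per mil
δ_B = (0.0112033/0.0112370 − 1)×1000 = (0.997001 − 1)×1000 = -2.999 per mil
f_A = (δ_mix − δ_B)/(δ_A − δ_B) = (-22.5 − (-2.999))/(-29.438 − (-2.999))
f_A = -19.501 / -26.439 = 0.7376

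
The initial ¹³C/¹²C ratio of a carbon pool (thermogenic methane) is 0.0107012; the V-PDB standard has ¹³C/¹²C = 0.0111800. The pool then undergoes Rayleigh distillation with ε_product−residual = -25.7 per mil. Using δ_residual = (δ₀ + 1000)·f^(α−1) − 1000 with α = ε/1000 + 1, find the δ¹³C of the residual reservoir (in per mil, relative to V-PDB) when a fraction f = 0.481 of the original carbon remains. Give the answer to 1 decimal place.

δ₀ = (0.0107012/0.0111800 − 1)×1000 = (0.957174 − 1)×1000 = -42.826 per mil
α − 1 = ε/1000 = -0.0257
f^(α−1) = 0.481^(-0.0257) = 1.018988
δ_res = (-42.826 + 1000) × 1.018988 − 1000 = 975.348 − 1000 = -24.65 per mil

-24.7 per mil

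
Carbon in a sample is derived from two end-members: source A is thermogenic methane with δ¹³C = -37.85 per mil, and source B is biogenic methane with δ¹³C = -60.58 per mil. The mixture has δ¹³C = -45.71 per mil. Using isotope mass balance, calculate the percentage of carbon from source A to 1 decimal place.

65.4%

δ_mix = f_A·δ_A + (1 − f_A)·δ_B  ⇒  f_A = (δ_mix − δ_B)/(δ_A − δ_B)
f_A = (-45.71 − (-60.58)) / (-37.85 − (-60.58))
f_A = 14.87 / 22.73 = 0.6542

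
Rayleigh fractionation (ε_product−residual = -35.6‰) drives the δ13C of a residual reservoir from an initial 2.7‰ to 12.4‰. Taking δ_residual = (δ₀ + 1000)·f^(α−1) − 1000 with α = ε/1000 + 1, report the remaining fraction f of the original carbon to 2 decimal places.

α − 1 = ε/1000 = -0.0356
(δ_res + 1000)/(δ₀ + 1000) = (12.4 + 1000)/(2.7 + 1000) = 1012.4/1002.7 = 1.009674
f = 1.009674^(1/-0.0356) = exp(ln(1.009674)/-0.0356) = exp(0.00963/-0.0356)
f = exp(-0.2704) = 0.7630

0.76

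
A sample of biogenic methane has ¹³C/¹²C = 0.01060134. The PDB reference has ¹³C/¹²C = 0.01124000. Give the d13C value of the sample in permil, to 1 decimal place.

d13C = (R_sample / R_standard − 1) × 1000
R_sample / R_standard = 0.01060134 / 0.01124000 = 0.943180
d13C = (0.943180 − 1) × 1000 = -56.82 permil

-56.8 permil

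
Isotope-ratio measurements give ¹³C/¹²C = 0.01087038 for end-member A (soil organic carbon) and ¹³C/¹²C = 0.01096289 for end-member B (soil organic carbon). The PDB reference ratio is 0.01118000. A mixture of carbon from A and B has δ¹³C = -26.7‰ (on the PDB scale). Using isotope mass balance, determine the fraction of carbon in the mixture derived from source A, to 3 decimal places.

δ_A = (0.01087038/0.01118000 − 1)×1000 = (0.972306 − 1)×1000 = -27.694‰
δ_B = (0.01096289/0.01118000 − 1)×1000 = (0.980581 − 1)×1000 = -19.419‰
f_A = (δ_mix − δ_B)/(δ_A − δ_B) = (-26.7 − (-19.419))/(-27.694 − (-19.419))
f_A = -7.281 / -8.275 = 0.8799

0.880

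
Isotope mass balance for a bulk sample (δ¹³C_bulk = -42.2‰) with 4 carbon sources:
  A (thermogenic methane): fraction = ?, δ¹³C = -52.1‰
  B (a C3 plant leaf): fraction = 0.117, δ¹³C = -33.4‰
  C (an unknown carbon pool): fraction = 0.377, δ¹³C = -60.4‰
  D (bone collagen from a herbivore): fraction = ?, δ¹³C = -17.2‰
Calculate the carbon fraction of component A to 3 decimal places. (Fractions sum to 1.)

0.195

Let f_A and f_D be the unknown fractions; fractions sum to 1 so f_A + f_D = 0.506.
Mass balance: Σ fᵢ·δᵢ = δ_bulk ⇒ f_A·(-52.1) + f_D·(-17.2) = -42.2 − (-26.679) = -15.521
Substitute f_D = 0.506 − f_A:
f_A·(-52.1 − -17.2) = -15.521 − 0.506×(-17.2) = -6.818
f_A = -6.818 / -34.9 = 0.1954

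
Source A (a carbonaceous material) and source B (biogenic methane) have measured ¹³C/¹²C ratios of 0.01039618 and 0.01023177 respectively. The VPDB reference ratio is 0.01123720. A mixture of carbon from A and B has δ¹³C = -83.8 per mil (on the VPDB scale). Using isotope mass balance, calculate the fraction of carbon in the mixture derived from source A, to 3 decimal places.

0.388

δ_A = (0.01039618/0.01123720 − 1)×1000 = (0.925158 − 1)×1000 = -74.842 per mil
δ_B = (0.01023177/0.01123720 − 1)×1000 = (0.910527 − 1)×1000 = -89.473 per mil
f_A = (δ_mix − δ_B)/(δ_A − δ_B) = (-83.8 − (-89.473))/(-74.842 − (-89.473))
f_A = 5.673 / 14.631 = 0.3878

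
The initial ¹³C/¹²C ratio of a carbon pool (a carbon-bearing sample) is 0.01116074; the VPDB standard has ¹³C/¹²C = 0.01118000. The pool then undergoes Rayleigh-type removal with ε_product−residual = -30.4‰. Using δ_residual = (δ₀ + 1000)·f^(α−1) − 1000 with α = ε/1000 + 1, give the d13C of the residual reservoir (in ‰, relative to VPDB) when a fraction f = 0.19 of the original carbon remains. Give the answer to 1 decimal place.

50.0‰

δ₀ = (0.01116074/0.01118000 − 1)×1000 = (0.998277 − 1)×1000 = -1.723‰
α − 1 = ε/1000 = -0.0304
f^(α−1) = 0.19^(-0.0304) = 1.051782
δ_res = (-1.723 + 1000) × 1.051782 − 1000 = 1049.970 − 1000 = 49.97‰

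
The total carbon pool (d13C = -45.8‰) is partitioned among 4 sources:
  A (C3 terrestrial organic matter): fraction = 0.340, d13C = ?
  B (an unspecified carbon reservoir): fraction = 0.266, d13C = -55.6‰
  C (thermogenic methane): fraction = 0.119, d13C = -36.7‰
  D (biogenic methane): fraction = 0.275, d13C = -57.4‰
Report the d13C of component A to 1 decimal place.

Isotope mass balance: δ_bulk = Σ fᵢ·δᵢ.
-45.8 = 0.340×δ_A + 0.266×(-55.6) + 0.119×(-36.7) + 0.275×(-57.4)
0.340·δ_A = -45.8 − (-34.942) = -10.858
δ_A = -10.858 / 0.340 = -31.94‰

-31.9‰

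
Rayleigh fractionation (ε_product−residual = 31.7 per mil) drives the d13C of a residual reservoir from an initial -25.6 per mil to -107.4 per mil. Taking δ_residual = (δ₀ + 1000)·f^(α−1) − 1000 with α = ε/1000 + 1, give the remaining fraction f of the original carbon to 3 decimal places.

α − 1 = ε/1000 = 0.0317
(δ_res + 1000)/(δ₀ + 1000) = (-107.4 + 1000)/(-25.6 + 1000) = 892.6/974.4 = 0.916051
f = 0.916051^(1/0.0317) = exp(ln(0.916051)/0.0317) = exp(-0.08768/0.0317)
f = exp(-2.7660) = 0.0629

0.063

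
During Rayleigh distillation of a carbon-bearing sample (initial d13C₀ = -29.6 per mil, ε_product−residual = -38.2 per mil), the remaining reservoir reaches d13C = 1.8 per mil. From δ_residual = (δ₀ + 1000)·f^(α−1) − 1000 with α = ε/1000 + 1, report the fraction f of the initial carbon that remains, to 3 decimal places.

α − 1 = ε/1000 = -0.0382
(δ_res + 1000)/(δ₀ + 1000) = (1.8 + 1000)/(-29.6 + 1000) = 1001.8/970.4 = 1.032358
f = 1.032358^(1/-0.0382) = exp(ln(1.032358)/-0.0382) = exp(0.03185/-0.0382)
f = exp(-0.8336) = 0.4345

0.434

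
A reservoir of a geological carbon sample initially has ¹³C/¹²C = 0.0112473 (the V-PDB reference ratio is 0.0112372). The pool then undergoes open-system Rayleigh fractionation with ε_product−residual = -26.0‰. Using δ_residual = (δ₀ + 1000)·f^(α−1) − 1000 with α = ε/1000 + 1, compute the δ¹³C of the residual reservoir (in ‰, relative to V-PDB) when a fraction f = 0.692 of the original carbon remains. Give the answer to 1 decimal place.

10.5‰

δ₀ = (0.0112473/0.0112372 − 1)×1000 = (1.000899 − 1)×1000 = 0.899‰
α − 1 = ε/1000 = -0.0260
f^(α−1) = 0.692^(-0.0260) = 1.009618
δ_res = (0.899 + 1000) × 1.009618 − 1000 = 1010.526 − 1000 = 10.53‰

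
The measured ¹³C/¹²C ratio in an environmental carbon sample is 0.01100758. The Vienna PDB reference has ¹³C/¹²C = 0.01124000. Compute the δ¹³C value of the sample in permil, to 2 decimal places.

δ¹³C = (R_sample / R_standard − 1) × 1000
R_sample / R_standard = 0.01100758 / 0.01124000 = 0.979322
δ¹³C = (0.979322 − 1) × 1000 = -20.678 permil

-20.68 permil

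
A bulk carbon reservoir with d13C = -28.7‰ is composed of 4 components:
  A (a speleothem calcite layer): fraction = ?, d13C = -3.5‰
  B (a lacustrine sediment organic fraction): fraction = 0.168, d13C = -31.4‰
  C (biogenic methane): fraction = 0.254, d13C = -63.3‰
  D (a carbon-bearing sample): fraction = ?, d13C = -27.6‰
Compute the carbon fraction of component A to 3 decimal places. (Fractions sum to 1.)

0.357

Let f_A and f_D be the unknown fractions; fractions sum to 1 so f_A + f_D = 0.578.
Mass balance: Σ fᵢ·δᵢ = δ_bulk ⇒ f_A·(-3.5) + f_D·(-27.6) = -28.7 − (-21.353) = -7.347
Substitute f_D = 0.578 − f_A:
f_A·(-3.5 − -27.6) = -7.347 − 0.578×(-27.6) = 8.606
f_A = 8.606 / 24.1 = 0.3571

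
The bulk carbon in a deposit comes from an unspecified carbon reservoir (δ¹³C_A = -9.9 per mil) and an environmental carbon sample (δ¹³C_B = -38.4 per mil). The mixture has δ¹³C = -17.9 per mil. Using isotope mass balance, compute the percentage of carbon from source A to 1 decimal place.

δ_mix = f_A·δ_A + (1 − f_A)·δ_B  ⇒  f_A = (δ_mix − δ_B)/(δ_A − δ_B)
f_A = (-17.9 − (-38.4)) / (-9.9 − (-38.4))
f_A = 20.5 / 28.5 = 0.7193

71.9%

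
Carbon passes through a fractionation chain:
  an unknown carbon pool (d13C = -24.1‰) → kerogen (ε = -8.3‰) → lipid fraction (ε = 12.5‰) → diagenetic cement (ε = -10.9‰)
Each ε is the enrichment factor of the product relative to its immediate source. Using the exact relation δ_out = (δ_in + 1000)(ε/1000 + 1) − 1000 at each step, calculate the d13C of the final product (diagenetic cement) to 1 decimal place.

step 1: δ = (-24.10 + 1000)·(-8.3/1000 + 1) − 1000 = -32.20‰
step 2: δ = (-32.20 + 1000)·(12.5/1000 + 1) − 1000 = -20.10‰
step 3: δ = (-20.10 + 1000)·(-10.9/1000 + 1) − 1000 = -30.78‰

-30.8‰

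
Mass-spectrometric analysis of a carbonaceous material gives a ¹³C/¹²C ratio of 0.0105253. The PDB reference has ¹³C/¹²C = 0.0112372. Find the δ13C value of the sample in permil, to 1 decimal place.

-63.4 permil

δ13C = (R_sample / R_standard − 1) × 1000
R_sample / R_standard = 0.0105253 / 0.0112372 = 0.936648
δ13C = (0.936648 − 1) × 1000 = -63.35 permil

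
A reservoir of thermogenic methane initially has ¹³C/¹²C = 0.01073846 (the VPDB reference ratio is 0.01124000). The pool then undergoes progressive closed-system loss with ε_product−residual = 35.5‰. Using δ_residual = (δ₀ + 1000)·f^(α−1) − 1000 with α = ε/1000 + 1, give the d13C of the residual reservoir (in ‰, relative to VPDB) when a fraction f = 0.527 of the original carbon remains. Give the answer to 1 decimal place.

δ₀ = (0.01073846/0.01124000 − 1)×1000 = (0.955379 − 1)×1000 = -44.621‰
α − 1 = ε/1000 = 0.0355
f^(α−1) = 0.527^(0.0355) = 0.977517
δ_res = (-44.621 + 1000) × 0.977517 − 1000 = 933.899 − 1000 = -66.10‰

-66.1‰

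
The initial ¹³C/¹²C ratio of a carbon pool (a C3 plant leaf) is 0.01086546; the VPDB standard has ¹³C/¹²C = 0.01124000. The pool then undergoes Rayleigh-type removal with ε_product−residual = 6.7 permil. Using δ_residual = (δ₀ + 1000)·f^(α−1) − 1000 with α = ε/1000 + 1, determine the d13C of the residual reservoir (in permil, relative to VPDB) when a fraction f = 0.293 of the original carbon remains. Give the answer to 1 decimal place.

δ₀ = (0.01086546/0.01124000 − 1)×1000 = (0.966678 − 1)×1000 = -33.322 permil
α − 1 = ε/1000 = 0.0067
f^(α−1) = 0.293^(0.0067) = 0.991809
δ_res = (-33.322 + 1000) × 0.991809 − 1000 = 958.760 − 1000 = -41.24 permil

-41.2 permil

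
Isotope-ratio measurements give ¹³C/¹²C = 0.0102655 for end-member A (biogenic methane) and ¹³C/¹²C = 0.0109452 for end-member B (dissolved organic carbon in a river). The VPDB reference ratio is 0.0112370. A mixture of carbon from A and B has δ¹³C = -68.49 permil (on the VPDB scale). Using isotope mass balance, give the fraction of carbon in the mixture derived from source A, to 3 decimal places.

0.703

δ_A = (0.0102655/0.0112370 − 1)×1000 = (0.913545 − 1)×1000 = -86.455 permil
δ_B = (0.0109452/0.0112370 − 1)×1000 = (0.974032 − 1)×1000 = -25.968 permil
f_A = (δ_mix − δ_B)/(δ_A − δ_B) = (-68.49 − (-25.968))/(-86.455 − (-25.968))
f_A = -42.522 / -60.488 = 0.7030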